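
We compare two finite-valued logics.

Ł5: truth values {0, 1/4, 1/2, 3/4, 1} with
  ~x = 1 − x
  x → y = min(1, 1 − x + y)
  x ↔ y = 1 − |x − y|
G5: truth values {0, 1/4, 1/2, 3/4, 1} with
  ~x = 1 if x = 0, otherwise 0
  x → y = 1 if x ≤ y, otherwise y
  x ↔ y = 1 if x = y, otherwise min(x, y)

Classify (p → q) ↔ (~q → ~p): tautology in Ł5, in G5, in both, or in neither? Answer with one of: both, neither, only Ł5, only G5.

In Ł5: every assignment gives 1 — tautology.
In G5: at p = 1/2, q = 1/4 the value is 1/4 — not a tautology.

only Ł5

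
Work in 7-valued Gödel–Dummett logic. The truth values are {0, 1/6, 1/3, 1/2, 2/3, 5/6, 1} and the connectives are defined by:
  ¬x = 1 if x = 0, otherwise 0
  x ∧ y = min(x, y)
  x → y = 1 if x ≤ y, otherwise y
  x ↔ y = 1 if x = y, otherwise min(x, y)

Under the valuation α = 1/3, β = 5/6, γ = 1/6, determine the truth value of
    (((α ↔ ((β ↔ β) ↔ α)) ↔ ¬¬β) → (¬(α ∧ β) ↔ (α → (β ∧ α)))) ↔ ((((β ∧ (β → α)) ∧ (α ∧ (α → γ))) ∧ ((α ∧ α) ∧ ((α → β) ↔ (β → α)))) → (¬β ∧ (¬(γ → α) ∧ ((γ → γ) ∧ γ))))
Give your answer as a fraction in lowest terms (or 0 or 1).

β ↔ β = 5/6 ↔ 5/6 = 1
(β ↔ β) ↔ α = 1 ↔ 1/3 = 1/3
α ↔ ((β ↔ β) ↔ α) = 1/3 ↔ 1/3 = 1
¬β = ¬5/6 = 0
¬¬β = ¬0 = 1
(α ↔ ((β ↔ β) ↔ α)) ↔ ¬¬β = 1 ↔ 1 = 1
α ∧ β = 1/3 ∧ 5/6 = 1/3
¬(α ∧ β) = ¬1/3 = 0
β ∧ α = 5/6 ∧ 1/3 = 1/3
α → (β ∧ α) = 1/3 → 1/3 = 1
¬(α ∧ β) ↔ (α → (β ∧ α)) = 0 ↔ 1 = 0
((α ↔ ((β ↔ β) ↔ α)) ↔ ¬¬β) → (¬(α ∧ β) ↔ (α → (β ∧ α))) = 1 → 0 = 0
β → α = 5/6 → 1/3 = 1/3
β ∧ (β → α) = 5/6 ∧ 1/3 = 1/3
α → γ = 1/3 → 1/6 = 1/6
α ∧ (α → γ) = 1/3 ∧ 1/6 = 1/6
(β ∧ (β → α)) ∧ (α ∧ (α → γ)) = 1/3 ∧ 1/6 = 1/6
α ∧ α = 1/3 ∧ 1/3 = 1/3
α → β = 1/3 → 5/6 = 1
β → α = 5/6 → 1/3 = 1/3
(α → β) ↔ (β → α) = 1 ↔ 1/3 = 1/3
(α ∧ α) ∧ ((α → β) ↔ (β → α)) = 1/3 ∧ 1/3 = 1/3
((β ∧ (β → α)) ∧ (α ∧ (α → γ))) ∧ ((α ∧ α) ∧ ((α → β) ↔ (β → α))) = 1/6 ∧ 1/3 = 1/6
¬β = ¬5/6 = 0
γ → α = 1/6 → 1/3 = 1
¬(γ → α) = ¬1 = 0
γ → γ = 1/6 → 1/6 = 1
(γ → γ) ∧ γ = 1 ∧ 1/6 = 1/6
¬(γ → α) ∧ ((γ → γ) ∧ γ) = 0 ∧ 1/6 = 0
¬β ∧ (¬(γ → α) ∧ ((γ → γ) ∧ γ)) = 0 ∧ 0 = 0
(((β ∧ (β → α)) ∧ (α ∧ (α → γ))) ∧ ((α ∧ α) ∧ ((α → β) ↔ (β → α)))) → (¬β ∧ (¬(γ → α) ∧ ((γ → γ) ∧ γ))) = 1/6 → 0 = 0
(((α ↔ ((β ↔ β) ↔ α)) ↔ ¬¬β) → (¬(α ∧ β) ↔ (α → (β ∧ α)))) ↔ ((((β ∧ (β → α)) ∧ (α ∧ (α → γ))) ∧ ((α ∧ α) ∧ ((α → β) ↔ (β → α)))) → (¬β ∧ (¬(γ → α) ∧ ((γ → γ) ∧ γ)))) = 0 ↔ 0 = 1

1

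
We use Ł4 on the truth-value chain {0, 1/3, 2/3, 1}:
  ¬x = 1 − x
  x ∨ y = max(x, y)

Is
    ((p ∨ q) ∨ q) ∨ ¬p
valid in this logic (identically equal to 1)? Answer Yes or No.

No

Counterexample: take p = 1/3, q = 0.
p ∨ q = 1/3 ∨ 0 = 1/3
(p ∨ q) ∨ q = 1/3 ∨ 0 = 1/3
¬p = ¬1/3 = 2/3
((p ∨ q) ∨ q) ∨ ¬p = 1/3 ∨ 2/3 = 2/3
This gives 2/3 ≠ 1.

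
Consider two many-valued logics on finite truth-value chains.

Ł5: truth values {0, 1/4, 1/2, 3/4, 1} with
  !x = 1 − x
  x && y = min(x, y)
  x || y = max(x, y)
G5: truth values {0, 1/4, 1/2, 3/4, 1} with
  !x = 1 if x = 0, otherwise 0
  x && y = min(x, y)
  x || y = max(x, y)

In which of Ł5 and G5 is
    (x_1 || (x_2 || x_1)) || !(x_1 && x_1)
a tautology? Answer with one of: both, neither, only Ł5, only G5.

neither

In Ł5: at x_1 = 1/4, x_2 = 0 the value is 3/4 — not a tautology.
In G5: at x_1 = 1/4, x_2 = 0 the value is 1/4 — not a tautology.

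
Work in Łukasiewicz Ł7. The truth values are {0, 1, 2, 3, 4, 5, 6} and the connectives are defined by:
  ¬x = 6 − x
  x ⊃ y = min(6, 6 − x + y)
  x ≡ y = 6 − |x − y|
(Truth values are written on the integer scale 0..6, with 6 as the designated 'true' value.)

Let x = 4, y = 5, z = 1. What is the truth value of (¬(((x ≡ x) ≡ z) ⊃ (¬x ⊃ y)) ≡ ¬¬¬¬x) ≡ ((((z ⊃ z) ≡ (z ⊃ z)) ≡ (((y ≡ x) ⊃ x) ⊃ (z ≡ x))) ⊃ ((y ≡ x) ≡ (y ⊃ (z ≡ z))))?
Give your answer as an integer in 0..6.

x ≡ x = 4 ≡ 4 = 6
(x ≡ x) ≡ z = 6 ≡ 1 = 1
¬x = ¬4 = 2
¬x ⊃ y = 2 ⊃ 5 = 6
((x ≡ x) ≡ z) ⊃ (¬x ⊃ y) = 1 ⊃ 6 = 6
¬(((x ≡ x) ≡ z) ⊃ (¬x ⊃ y)) = ¬6 = 0
¬x = ¬4 = 2
¬¬x = ¬2 = 4
¬¬¬x = ¬4 = 2
¬¬¬¬x = ¬2 = 4
¬(((x ≡ x) ≡ z) ⊃ (¬x ⊃ y)) ≡ ¬¬¬¬x = 0 ≡ 4 = 2
z ⊃ z = 1 ⊃ 1 = 6
z ⊃ z = 1 ⊃ 1 = 6
(z ⊃ z) ≡ (z ⊃ z) = 6 ≡ 6 = 6
y ≡ x = 5 ≡ 4 = 5
(y ≡ x) ⊃ x = 5 ⊃ 4 = 5
z ≡ x = 1 ≡ 4 = 3
((y ≡ x) ⊃ x) ⊃ (z ≡ x) = 5 ⊃ 3 = 4
((z ⊃ z) ≡ (z ⊃ z)) ≡ (((y ≡ x) ⊃ x) ⊃ (z ≡ x)) = 6 ≡ 4 = 4
y ≡ x = 5 ≡ 4 = 5
z ≡ z = 1 ≡ 1 = 6
y ⊃ (z ≡ z) = 5 ⊃ 6 = 6
(y ≡ x) ≡ (y ⊃ (z ≡ z)) = 5 ≡ 6 = 5
(((z ⊃ z) ≡ (z ⊃ z)) ≡ (((y ≡ x) ⊃ x) ⊃ (z ≡ x))) ⊃ ((y ≡ x) ≡ (y ⊃ (z ≡ z))) = 4 ⊃ 5 = 6
(¬(((x ≡ x) ≡ z) ⊃ (¬x ⊃ y)) ≡ ¬¬¬¬x) ≡ ((((z ⊃ z) ≡ (z ⊃ z)) ≡ (((y ≡ x) ⊃ x) ⊃ (z ≡ x))) ⊃ ((y ≡ x) ≡ (y ⊃ (z ≡ z)))) = 2 ≡ 6 = 2

2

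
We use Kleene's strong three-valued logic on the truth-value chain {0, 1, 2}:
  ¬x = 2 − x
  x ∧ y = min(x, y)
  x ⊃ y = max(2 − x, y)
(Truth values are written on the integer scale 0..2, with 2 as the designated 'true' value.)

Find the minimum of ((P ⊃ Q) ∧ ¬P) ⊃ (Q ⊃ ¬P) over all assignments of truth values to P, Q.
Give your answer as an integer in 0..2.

1

Take P = 1, Q = 1:
P ⊃ Q = 1 ⊃ 1 = 1
¬P = ¬1 = 1
(P ⊃ Q) ∧ ¬P = 1 ∧ 1 = 1
¬P = ¬1 = 1
Q ⊃ ¬P = 1 ⊃ 1 = 1
((P ⊃ Q) ∧ ¬P) ⊃ (Q ⊃ ¬P) = 1 ⊃ 1 = 1
No assignment yields a value below 1, so this is the minimum.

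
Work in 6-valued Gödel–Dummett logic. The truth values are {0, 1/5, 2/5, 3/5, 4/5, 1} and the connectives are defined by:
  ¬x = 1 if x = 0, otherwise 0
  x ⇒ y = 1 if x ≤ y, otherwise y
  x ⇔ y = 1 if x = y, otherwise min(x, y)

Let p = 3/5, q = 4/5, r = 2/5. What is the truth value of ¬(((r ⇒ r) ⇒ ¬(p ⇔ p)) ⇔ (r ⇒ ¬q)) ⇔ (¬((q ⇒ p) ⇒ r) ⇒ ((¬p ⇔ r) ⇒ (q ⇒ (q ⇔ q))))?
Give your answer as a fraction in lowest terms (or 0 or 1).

0

r ⇒ r = 2/5 ⇒ 2/5 = 1
p ⇔ p = 3/5 ⇔ 3/5 = 1
¬(p ⇔ p) = ¬1 = 0
(r ⇒ r) ⇒ ¬(p ⇔ p) = 1 ⇒ 0 = 0
¬q = ¬4/5 = 0
r ⇒ ¬q = 2/5 ⇒ 0 = 0
((r ⇒ r) ⇒ ¬(p ⇔ p)) ⇔ (r ⇒ ¬q) = 0 ⇔ 0 = 1
¬(((r ⇒ r) ⇒ ¬(p ⇔ p)) ⇔ (r ⇒ ¬q)) = ¬1 = 0
q ⇒ p = 4/5 ⇒ 3/5 = 3/5
(q ⇒ p) ⇒ r = 3/5 ⇒ 2/5 = 2/5
¬((q ⇒ p) ⇒ r) = ¬2/5 = 0
¬p = ¬3/5 = 0
¬p ⇔ r = 0 ⇔ 2/5 = 0
q ⇔ q = 4/5 ⇔ 4/5 = 1
q ⇒ (q ⇔ q) = 4/5 ⇒ 1 = 1
(¬p ⇔ r) ⇒ (q ⇒ (q ⇔ q)) = 0 ⇒ 1 = 1
¬((q ⇒ p) ⇒ r) ⇒ ((¬p ⇔ r) ⇒ (q ⇒ (q ⇔ q))) = 0 ⇒ 1 = 1
¬(((r ⇒ r) ⇒ ¬(p ⇔ p)) ⇔ (r ⇒ ¬q)) ⇔ (¬((q ⇒ p) ⇒ r) ⇒ ((¬p ⇔ r) ⇒ (q ⇒ (q ⇔ q)))) = 0 ⇔ 1 = 0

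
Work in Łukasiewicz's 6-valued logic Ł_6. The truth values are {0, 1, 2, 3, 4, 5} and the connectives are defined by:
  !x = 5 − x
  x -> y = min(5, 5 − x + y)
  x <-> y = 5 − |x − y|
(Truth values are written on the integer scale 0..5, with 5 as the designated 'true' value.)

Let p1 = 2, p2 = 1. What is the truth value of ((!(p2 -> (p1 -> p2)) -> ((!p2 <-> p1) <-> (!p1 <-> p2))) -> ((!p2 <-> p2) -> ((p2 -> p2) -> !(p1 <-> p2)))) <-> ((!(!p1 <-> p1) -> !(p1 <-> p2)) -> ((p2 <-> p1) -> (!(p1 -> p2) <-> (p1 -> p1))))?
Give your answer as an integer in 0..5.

p1 -> p2 = 2 -> 1 = 4
p2 -> (p1 -> p2) = 1 -> 4 = 5
!(p2 -> (p1 -> p2)) = !5 = 0
!p2 = !1 = 4
!p2 <-> p1 = 4 <-> 2 = 3
!p1 = !2 = 3
!p1 <-> p2 = 3 <-> 1 = 3
(!p2 <-> p1) <-> (!p1 <-> p2) = 3 <-> 3 = 5
!(p2 -> (p1 -> p2)) -> ((!p2 <-> p1) <-> (!p1 <-> p2)) = 0 -> 5 = 5
!p2 = !1 = 4
!p2 <-> p2 = 4 <-> 1 = 2
p2 -> p2 = 1 -> 1 = 5
p1 <-> p2 = 2 <-> 1 = 4
!(p1 <-> p2) = !4 = 1
(p2 -> p2) -> !(p1 <-> p2) = 5 -> 1 = 1
(!p2 <-> p2) -> ((p2 -> p2) -> !(p1 <-> p2)) = 2 -> 1 = 4
(!(p2 -> (p1 -> p2)) -> ((!p2 <-> p1) <-> (!p1 <-> p2))) -> ((!p2 <-> p2) -> ((p2 -> p2) -> !(p1 <-> p2))) = 5 -> 4 = 4
!p1 = !2 = 3
!p1 <-> p1 = 3 <-> 2 = 4
!(!p1 <-> p1) = !4 = 1
p1 <-> p2 = 2 <-> 1 = 4
!(p1 <-> p2) = !4 = 1
!(!p1 <-> p1) -> !(p1 <-> p2) = 1 -> 1 = 5
p2 <-> p1 = 1 <-> 2 = 4
p1 -> p2 = 2 -> 1 = 4
!(p1 -> p2) = !4 = 1
p1 -> p1 = 2 -> 2 = 5
!(p1 -> p2) <-> (p1 -> p1) = 1 <-> 5 = 1
(p2 <-> p1) -> (!(p1 -> p2) <-> (p1 -> p1)) = 4 -> 1 = 2
(!(!p1 <-> p1) -> !(p1 <-> p2)) -> ((p2 <-> p1) -> (!(p1 -> p2) <-> (p1 -> p1))) = 5 -> 2 = 2
((!(p2 -> (p1 -> p2)) -> ((!p2 <-> p1) <-> (!p1 <-> p2))) -> ((!p2 <-> p2) -> ((p2 -> p2) -> !(p1 <-> p2)))) <-> ((!(!p1 <-> p1) -> !(p1 <-> p2)) -> ((p2 <-> p1) -> (!(p1 -> p2) <-> (p1 -> p1)))) = 4 <-> 2 = 3

3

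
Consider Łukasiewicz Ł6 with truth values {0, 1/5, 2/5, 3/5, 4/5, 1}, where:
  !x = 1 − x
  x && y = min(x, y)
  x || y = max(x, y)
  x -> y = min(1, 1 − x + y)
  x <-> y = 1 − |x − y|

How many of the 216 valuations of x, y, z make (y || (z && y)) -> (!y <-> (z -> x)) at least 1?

130

value 1: 130 assignments (counts)
value 4/5: 27 assignments
value 3/5: 8 assignments
value 2/5: 25 assignments
value 1/5: 5 assignments
value 0: 21 assignments
So 130 of the 216 assignments meet the threshold.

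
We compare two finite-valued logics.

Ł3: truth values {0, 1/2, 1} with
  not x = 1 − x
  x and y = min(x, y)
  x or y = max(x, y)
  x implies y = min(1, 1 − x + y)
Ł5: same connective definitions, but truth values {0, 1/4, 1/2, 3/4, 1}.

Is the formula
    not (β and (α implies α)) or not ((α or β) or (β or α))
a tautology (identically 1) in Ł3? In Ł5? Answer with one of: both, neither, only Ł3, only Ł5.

In Ł3: at α = 0, β = 1/2 the value is 1/2 — not a tautology.
In Ł5: at α = 0, β = 1/4 the value is 3/4 — not a tautology.

neither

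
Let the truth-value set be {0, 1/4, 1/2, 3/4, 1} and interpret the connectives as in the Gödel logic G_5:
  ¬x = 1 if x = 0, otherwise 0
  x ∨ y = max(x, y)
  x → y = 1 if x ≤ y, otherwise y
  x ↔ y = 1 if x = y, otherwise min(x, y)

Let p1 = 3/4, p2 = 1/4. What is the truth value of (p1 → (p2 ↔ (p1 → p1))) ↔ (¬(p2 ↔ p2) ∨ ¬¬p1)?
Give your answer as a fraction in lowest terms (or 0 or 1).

1/4

p1 → p1 = 3/4 → 3/4 = 1
p2 ↔ (p1 → p1) = 1/4 ↔ 1 = 1/4
p1 → (p2 ↔ (p1 → p1)) = 3/4 → 1/4 = 1/4
p2 ↔ p2 = 1/4 ↔ 1/4 = 1
¬(p2 ↔ p2) = ¬1 = 0
¬p1 = ¬3/4 = 0
¬¬p1 = ¬0 = 1
¬(p2 ↔ p2) ∨ ¬¬p1 = 0 ∨ 1 = 1
(p1 → (p2 ↔ (p1 → p1))) ↔ (¬(p2 ↔ p2) ∨ ¬¬p1) = 1/4 ↔ 1 = 1/4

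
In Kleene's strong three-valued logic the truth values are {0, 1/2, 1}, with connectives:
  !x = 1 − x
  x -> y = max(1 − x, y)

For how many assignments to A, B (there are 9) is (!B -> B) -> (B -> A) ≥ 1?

5

A = 0, B = 0 ↦ 1  ≥
A = 0, B = 1/2 ↦ 1/2  <
A = 0, B = 1 ↦ 0  <
A = 1/2, B = 0 ↦ 1  ≥
A = 1/2, B = 1/2 ↦ 1/2  <
A = 1/2, B = 1 ↦ 1/2  <
A = 1, B = 0 ↦ 1  ≥
A = 1, B = 1/2 ↦ 1  ≥
A = 1, B = 1 ↦ 1  ≥
So 5 of the 9 assignments meet the threshold.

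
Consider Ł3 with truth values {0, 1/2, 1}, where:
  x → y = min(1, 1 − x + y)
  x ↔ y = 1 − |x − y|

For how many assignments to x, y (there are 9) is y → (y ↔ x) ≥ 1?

7

x = 0, y = 0 ↦ 1  ≥
x = 0, y = 1/2 ↦ 1  ≥
x = 0, y = 1 ↦ 0  <
x = 1/2, y = 0 ↦ 1  ≥
x = 1/2, y = 1/2 ↦ 1  ≥
x = 1/2, y = 1 ↦ 1/2  <
x = 1, y = 0 ↦ 1  ≥
x = 1, y = 1/2 ↦ 1  ≥
x = 1, y = 1 ↦ 1  ≥
So 7 of the 9 assignments meet the threshold.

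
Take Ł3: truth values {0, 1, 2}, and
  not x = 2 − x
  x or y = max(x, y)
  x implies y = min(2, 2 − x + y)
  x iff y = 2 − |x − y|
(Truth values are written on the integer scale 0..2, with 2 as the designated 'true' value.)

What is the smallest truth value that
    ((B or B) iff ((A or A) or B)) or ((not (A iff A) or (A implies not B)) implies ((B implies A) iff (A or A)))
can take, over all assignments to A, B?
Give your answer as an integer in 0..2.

Take A = 1, B = 0:
B or B = 0 or 0 = 0
A or A = 1 or 1 = 1
(A or A) or B = 1 or 0 = 1
(B or B) iff ((A or A) or B) = 0 iff 1 = 1
A iff A = 1 iff 1 = 2
not (A iff A) = not 2 = 0
not B = not 0 = 2
A implies not B = 1 implies 2 = 2
not (A iff A) or (A implies not B) = 0 or 2 = 2
B implies A = 0 implies 1 = 2
A or A = 1 or 1 = 1
(B implies A) iff (A or A) = 2 iff 1 = 1
(not (A iff A) or (A implies not B)) implies ((B implies A) iff (A or A)) = 2 implies 1 = 1
((B or B) iff ((A or A) or B)) or ((not (A iff A) or (A implies not B)) implies ((B implies A) iff (A or A))) = 1 or 1 = 1
No assignment yields a value below 1, so this is the minimum.

1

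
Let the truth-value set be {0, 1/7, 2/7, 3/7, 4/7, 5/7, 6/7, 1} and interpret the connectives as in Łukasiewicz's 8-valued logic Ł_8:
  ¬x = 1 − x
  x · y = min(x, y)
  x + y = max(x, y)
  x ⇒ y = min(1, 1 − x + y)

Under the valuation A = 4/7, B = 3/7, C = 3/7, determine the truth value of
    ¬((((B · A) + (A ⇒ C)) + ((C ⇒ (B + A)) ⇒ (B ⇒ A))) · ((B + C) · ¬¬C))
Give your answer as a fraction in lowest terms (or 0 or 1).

B · A = 3/7 · 4/7 = 3/7
A ⇒ C = 4/7 ⇒ 3/7 = 6/7
(B · A) + (A ⇒ C) = 3/7 + 6/7 = 6/7
B + A = 3/7 + 4/7 = 4/7
C ⇒ (B + A) = 3/7 ⇒ 4/7 = 1
B ⇒ A = 3/7 ⇒ 4/7 = 1
(C ⇒ (B + A)) ⇒ (B ⇒ A) = 1 ⇒ 1 = 1
((B · A) + (A ⇒ C)) + ((C ⇒ (B + A)) ⇒ (B ⇒ A)) = 6/7 + 1 = 1
B + C = 3/7 + 3/7 = 3/7
¬C = ¬3/7 = 4/7
¬¬C = ¬4/7 = 3/7
(B + C) · ¬¬C = 3/7 · 3/7 = 3/7
(((B · A) + (A ⇒ C)) + ((C ⇒ (B + A)) ⇒ (B ⇒ A))) · ((B + C) · ¬¬C) = 1 · 3/7 = 3/7
¬((((B · A) + (A ⇒ C)) + ((C ⇒ (B + A)) ⇒ (B ⇒ A))) · ((B + C) · ¬¬C)) = ¬3/7 = 4/7

4/7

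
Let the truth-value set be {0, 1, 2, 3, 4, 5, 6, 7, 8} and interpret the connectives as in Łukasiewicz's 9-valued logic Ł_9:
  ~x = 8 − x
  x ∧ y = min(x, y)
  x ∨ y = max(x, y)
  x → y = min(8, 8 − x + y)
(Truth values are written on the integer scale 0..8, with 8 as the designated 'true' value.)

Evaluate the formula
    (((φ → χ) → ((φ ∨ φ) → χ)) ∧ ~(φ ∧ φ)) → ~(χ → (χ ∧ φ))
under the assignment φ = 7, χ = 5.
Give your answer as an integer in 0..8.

φ → χ = 7 → 5 = 6
φ ∨ φ = 7 ∨ 7 = 7
(φ ∨ φ) → χ = 7 → 5 = 6
(φ → χ) → ((φ ∨ φ) → χ) = 6 → 6 = 8
φ ∧ φ = 7 ∧ 7 = 7
~(φ ∧ φ) = ~7 = 1
((φ → χ) → ((φ ∨ φ) → χ)) ∧ ~(φ ∧ φ) = 8 ∧ 1 = 1
χ ∧ φ = 5 ∧ 7 = 5
χ → (χ ∧ φ) = 5 → 5 = 8
~(χ → (χ ∧ φ)) = ~8 = 0
(((φ → χ) → ((φ ∨ φ) → χ)) ∧ ~(φ ∧ φ)) → ~(χ → (χ ∧ φ)) = 1 → 0 = 7

7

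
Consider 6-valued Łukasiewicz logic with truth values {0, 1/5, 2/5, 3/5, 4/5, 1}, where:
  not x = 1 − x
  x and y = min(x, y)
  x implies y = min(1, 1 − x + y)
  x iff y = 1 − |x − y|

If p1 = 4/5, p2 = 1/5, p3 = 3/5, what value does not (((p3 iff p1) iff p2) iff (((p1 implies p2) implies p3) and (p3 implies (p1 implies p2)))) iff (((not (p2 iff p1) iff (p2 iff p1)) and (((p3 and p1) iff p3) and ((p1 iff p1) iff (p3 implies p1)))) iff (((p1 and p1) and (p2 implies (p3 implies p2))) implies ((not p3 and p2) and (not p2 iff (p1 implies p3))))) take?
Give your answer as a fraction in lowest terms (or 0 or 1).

p3 iff p1 = 3/5 iff 4/5 = 4/5
(p3 iff p1) iff p2 = 4/5 iff 1/5 = 2/5
p1 implies p2 = 4/5 implies 1/5 = 2/5
(p1 implies p2) implies p3 = 2/5 implies 3/5 = 1
p1 implies p2 = 4/5 implies 1/5 = 2/5
p3 implies (p1 implies p2) = 3/5 implies 2/5 = 4/5
((p1 implies p2) implies p3) and (p3 implies (p1 implies p2)) = 1 and 4/5 = 4/5
((p3 iff p1) iff p2) iff (((p1 implies p2) implies p3) and (p3 implies (p1 implies p2))) = 2/5 iff 4/5 = 3/5
not (((p3 iff p1) iff p2) iff (((p1 implies p2) implies p3) and (p3 implies (p1 implies p2)))) = not 3/5 = 2/5
p2 iff p1 = 1/5 iff 4/5 = 2/5
not (p2 iff p1) = not 2/5 = 3/5
p2 iff p1 = 1/5 iff 4/5 = 2/5
not (p2 iff p1) iff (p2 iff p1) = 3/5 iff 2/5 = 4/5
p3 and p1 = 3/5 and 4/5 = 3/5
(p3 and p1) iff p3 = 3/5 iff 3/5 = 1
p1 iff p1 = 4/5 iff 4/5 = 1
p3 implies p1 = 3/5 implies 4/5 = 1
(p1 iff p1) iff (p3 implies p1) = 1 iff 1 = 1
((p3 and p1) iff p3) and ((p1 iff p1) iff (p3 implies p1)) = 1 and 1 = 1
(not (p2 iff p1) iff (p2 iff p1)) and (((p3 and p1) iff p3) and ((p1 iff p1) iff (p3 implies p1))) = 4/5 and 1 = 4/5
p1 and p1 = 4/5 and 4/5 = 4/5
p3 implies p2 = 3/5 implies 1/5 = 3/5
p2 implies (p3 implies p2) = 1/5 implies 3/5 = 1
(p1 and p1) and (p2 implies (p3 implies p2)) = 4/5 and 1 = 4/5
not p3 = not 3/5 = 2/5
not p3 and p2 = 2/5 and 1/5 = 1/5
not p2 = not 1/5 = 4/5
p1 implies p3 = 4/5 implies 3/5 = 4/5
not p2 iff (p1 implies p3) = 4/5 iff 4/5 = 1
(not p3 and p2) and (not p2 iff (p1 implies p3)) = 1/5 and 1 = 1/5
((p1 and p1) and (p2 implies (p3 implies p2))) implies ((not p3 and p2) and (not p2 iff (p1 implies p3))) = 4/5 implies 1/5 = 2/5
((not (p2 iff p1) iff (p2 iff p1)) and (((p3 and p1) iff p3) and ((p1 iff p1) iff (p3 implies p1)))) iff (((p1 and p1) and (p2 implies (p3 implies p2))) implies ((not p3 and p2) and (not p2 iff (p1 implies p3)))) = 4/5 iff 2/5 = 3/5
not (((p3 iff p1) iff p2) iff (((p1 implies p2) implies p3) and (p3 implies (p1 implies p2)))) iff (((not (p2 iff p1) iff (p2 iff p1)) and (((p3 and p1) iff p3) and ((p1 iff p1) iff (p3 implies p1)))) iff (((p1 and p1) and (p2 implies (p3 implies p2))) implies ((not p3 and p2) and (not p2 iff (p1 implies p3))))) = 2/5 iff 3/5 = 4/5

4/5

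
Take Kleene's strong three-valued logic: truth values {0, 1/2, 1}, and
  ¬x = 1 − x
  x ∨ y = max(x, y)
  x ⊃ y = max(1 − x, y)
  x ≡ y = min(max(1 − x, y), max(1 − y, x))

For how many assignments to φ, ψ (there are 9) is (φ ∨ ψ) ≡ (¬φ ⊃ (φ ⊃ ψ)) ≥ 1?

5

φ = 0, ψ = 0 ↦ 0  <
φ = 0, ψ = 1/2 ↦ 1/2  <
φ = 0, ψ = 1 ↦ 1  ≥
φ = 1/2, ψ = 0 ↦ 1/2  <
φ = 1/2, ψ = 1/2 ↦ 1/2  <
φ = 1/2, ψ = 1 ↦ 1  ≥
φ = 1, ψ = 0 ↦ 1  ≥
φ = 1, ψ = 1/2 ↦ 1  ≥
φ = 1, ψ = 1 ↦ 1  ≥
So 5 of the 9 assignments meet the threshold.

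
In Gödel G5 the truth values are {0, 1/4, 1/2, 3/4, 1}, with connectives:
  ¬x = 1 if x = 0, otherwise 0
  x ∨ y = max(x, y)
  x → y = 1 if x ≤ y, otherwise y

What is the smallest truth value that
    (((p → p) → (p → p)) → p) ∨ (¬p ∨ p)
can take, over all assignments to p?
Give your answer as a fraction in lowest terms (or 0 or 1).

Take p = 1/4:
p → p = 1/4 → 1/4 = 1
p → p = 1/4 → 1/4 = 1
(p → p) → (p → p) = 1 → 1 = 1
((p → p) → (p → p)) → p = 1 → 1/4 = 1/4
¬p = ¬1/4 = 0
¬p ∨ p = 0 ∨ 1/4 = 1/4
(((p → p) → (p → p)) → p) ∨ (¬p ∨ p) = 1/4 ∨ 1/4 = 1/4
No assignment yields a value below 1/4, so this is the minimum.

1/4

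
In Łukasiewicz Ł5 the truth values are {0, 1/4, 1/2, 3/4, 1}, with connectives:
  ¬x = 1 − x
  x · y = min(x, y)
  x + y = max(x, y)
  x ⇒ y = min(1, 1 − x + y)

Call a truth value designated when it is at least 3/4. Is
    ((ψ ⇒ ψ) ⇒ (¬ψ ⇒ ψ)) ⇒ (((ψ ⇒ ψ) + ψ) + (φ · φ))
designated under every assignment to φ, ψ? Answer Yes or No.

At φ = 1, ψ = 1/2, for instance:
ψ ⇒ ψ = 1/2 ⇒ 1/2 = 1
¬ψ = ¬1/2 = 1/2
¬ψ ⇒ ψ = 1/2 ⇒ 1/2 = 1
(ψ ⇒ ψ) ⇒ (¬ψ ⇒ ψ) = 1 ⇒ 1 = 1
ψ ⇒ ψ = 1/2 ⇒ 1/2 = 1
(ψ ⇒ ψ) + ψ = 1 + 1/2 = 1
φ · φ = 1 · 1 = 1
((ψ ⇒ ψ) + ψ) + (φ · φ) = 1 + 1 = 1
((ψ ⇒ ψ) ⇒ (¬ψ ⇒ ψ)) ⇒ (((ψ ⇒ ψ) + ψ) + (φ · φ)) = 1 ⇒ 1 = 1
and checking the remaining 24 assignments likewise gives ≥ 3/4 in every case.

Yes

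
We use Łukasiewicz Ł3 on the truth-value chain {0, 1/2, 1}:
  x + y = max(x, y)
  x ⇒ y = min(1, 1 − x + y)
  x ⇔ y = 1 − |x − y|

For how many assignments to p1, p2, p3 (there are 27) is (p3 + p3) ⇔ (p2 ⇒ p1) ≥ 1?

9

value 1: 9 assignments (counts)
value 1/2: 11 assignments
value 0: 7 assignments
So 9 of the 27 assignments meet the threshold.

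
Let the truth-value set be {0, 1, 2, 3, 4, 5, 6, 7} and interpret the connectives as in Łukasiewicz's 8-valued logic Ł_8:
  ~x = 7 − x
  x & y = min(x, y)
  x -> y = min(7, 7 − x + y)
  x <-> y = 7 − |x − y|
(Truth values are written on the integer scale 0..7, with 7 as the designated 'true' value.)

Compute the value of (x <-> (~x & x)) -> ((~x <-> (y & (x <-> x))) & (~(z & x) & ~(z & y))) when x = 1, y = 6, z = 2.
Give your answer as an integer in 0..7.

5

~x = ~1 = 6
~x & x = 6 & 1 = 1
x <-> (~x & x) = 1 <-> 1 = 7
~x = ~1 = 6
x <-> x = 1 <-> 1 = 7
y & (x <-> x) = 6 & 7 = 6
~x <-> (y & (x <-> x)) = 6 <-> 6 = 7
z & x = 2 & 1 = 1
~(z & x) = ~1 = 6
z & y = 2 & 6 = 2
~(z & y) = ~2 = 5
~(z & x) & ~(z & y) = 6 & 5 = 5
(~x <-> (y & (x <-> x))) & (~(z & x) & ~(z & y)) = 7 & 5 = 5
(x <-> (~x & x)) -> ((~x <-> (y & (x <-> x))) & (~(z & x) & ~(z & y))) = 7 -> 5 = 5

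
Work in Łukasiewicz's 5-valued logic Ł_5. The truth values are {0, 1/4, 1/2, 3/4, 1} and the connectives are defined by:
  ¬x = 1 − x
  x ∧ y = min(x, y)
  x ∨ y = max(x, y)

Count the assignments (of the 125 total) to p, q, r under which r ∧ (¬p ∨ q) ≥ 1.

value 1: 9 assignments (counts)
value 3/4: 23 assignments
value 1/2: 31 assignments
value 1/4: 33 assignments
value 0: 29 assignments
So 9 of the 125 assignments meet the threshold.

9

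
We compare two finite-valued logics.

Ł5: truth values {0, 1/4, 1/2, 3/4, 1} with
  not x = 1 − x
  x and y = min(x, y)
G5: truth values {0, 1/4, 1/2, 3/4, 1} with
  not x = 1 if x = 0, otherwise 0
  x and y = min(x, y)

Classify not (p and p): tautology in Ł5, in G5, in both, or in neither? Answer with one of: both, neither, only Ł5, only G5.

In Ł5: at p = 1/4 the value is 3/4 — not a tautology.
In G5: at p = 1/4 the value is 0 — not a tautology.

neither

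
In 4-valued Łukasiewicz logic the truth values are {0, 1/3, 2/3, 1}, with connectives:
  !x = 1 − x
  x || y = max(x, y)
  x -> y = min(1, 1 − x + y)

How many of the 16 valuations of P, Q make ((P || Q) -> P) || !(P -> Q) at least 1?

10

P = 0, Q = 0 ↦ 1  ≥
P = 0, Q = 1/3 ↦ 2/3  <
P = 0, Q = 2/3 ↦ 1/3  <
P = 0, Q = 1 ↦ 0  <
P = 1/3, Q = 0 ↦ 1  ≥
P = 1/3, Q = 1/3 ↦ 1  ≥
P = 1/3, Q = 2/3 ↦ 2/3  <
P = 1/3, Q = 1 ↦ 1/3  <
P = 2/3, Q = 0 ↦ 1  ≥
P = 2/3, Q = 1/3 ↦ 1  ≥
P = 2/3, Q = 2/3 ↦ 1  ≥
P = 2/3, Q = 1 ↦ 2/3  <
P = 1, Q = 0 ↦ 1  ≥
P = 1, Q = 1/3 ↦ 1  ≥
P = 1, Q = 2/3 ↦ 1  ≥
P = 1, Q = 1 ↦ 1  ≥
So 10 of the 16 assignments meet the threshold.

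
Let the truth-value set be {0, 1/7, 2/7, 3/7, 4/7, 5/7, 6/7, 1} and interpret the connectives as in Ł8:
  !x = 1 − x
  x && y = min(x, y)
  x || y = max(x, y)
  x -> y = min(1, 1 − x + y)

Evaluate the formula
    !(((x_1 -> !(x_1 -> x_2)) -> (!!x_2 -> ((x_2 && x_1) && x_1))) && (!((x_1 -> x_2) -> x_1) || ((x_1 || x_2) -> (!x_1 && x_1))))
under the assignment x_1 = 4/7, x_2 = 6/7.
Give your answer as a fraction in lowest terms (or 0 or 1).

x_1 -> x_2 = 4/7 -> 6/7 = 1
!(x_1 -> x_2) = !1 = 0
x_1 -> !(x_1 -> x_2) = 4/7 -> 0 = 3/7
!x_2 = !6/7 = 1/7
!!x_2 = !1/7 = 6/7
x_2 && x_1 = 6/7 && 4/7 = 4/7
(x_2 && x_1) && x_1 = 4/7 && 4/7 = 4/7
!!x_2 -> ((x_2 && x_1) && x_1) = 6/7 -> 4/7 = 5/7
(x_1 -> !(x_1 -> x_2)) -> (!!x_2 -> ((x_2 && x_1) && x_1)) = 3/7 -> 5/7 = 1
x_1 -> x_2 = 4/7 -> 6/7 = 1
(x_1 -> x_2) -> x_1 = 1 -> 4/7 = 4/7
!((x_1 -> x_2) -> x_1) = !4/7 = 3/7
x_1 || x_2 = 4/7 || 6/7 = 6/7
!x_1 = !4/7 = 3/7
!x_1 && x_1 = 3/7 && 4/7 = 3/7
(x_1 || x_2) -> (!x_1 && x_1) = 6/7 -> 3/7 = 4/7
!((x_1 -> x_2) -> x_1) || ((x_1 || x_2) -> (!x_1 && x_1)) = 3/7 || 4/7 = 4/7
((x_1 -> !(x_1 -> x_2)) -> (!!x_2 -> ((x_2 && x_1) && x_1))) && (!((x_1 -> x_2) -> x_1) || ((x_1 || x_2) -> (!x_1 && x_1))) = 1 && 4/7 = 4/7
!(((x_1 -> !(x_1 -> x_2)) -> (!!x_2 -> ((x_2 && x_1) && x_1))) && (!((x_1 -> x_2) -> x_1) || ((x_1 || x_2) -> (!x_1 && x_1)))) = !4/7 = 3/7

3/7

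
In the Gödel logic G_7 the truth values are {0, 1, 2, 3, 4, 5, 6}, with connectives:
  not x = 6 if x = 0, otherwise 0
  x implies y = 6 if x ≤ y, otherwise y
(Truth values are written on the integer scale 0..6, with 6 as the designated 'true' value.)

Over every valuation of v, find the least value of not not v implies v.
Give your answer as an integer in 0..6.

1

Take v = 1:
not v = not 1 = 0
not not v = not 0 = 6
not not v implies v = 6 implies 1 = 1
No assignment yields a value below 1, so this is the minimum.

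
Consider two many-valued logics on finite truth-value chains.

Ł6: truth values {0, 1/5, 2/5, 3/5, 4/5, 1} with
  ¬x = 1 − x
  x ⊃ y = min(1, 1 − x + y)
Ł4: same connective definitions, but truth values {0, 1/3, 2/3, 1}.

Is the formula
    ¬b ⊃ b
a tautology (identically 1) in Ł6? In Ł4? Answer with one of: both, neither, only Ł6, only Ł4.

neither

In Ł6: at b = 0 the value is 0 — not a tautology.
In Ł4: at b = 0 the value is 0 — not a tautology.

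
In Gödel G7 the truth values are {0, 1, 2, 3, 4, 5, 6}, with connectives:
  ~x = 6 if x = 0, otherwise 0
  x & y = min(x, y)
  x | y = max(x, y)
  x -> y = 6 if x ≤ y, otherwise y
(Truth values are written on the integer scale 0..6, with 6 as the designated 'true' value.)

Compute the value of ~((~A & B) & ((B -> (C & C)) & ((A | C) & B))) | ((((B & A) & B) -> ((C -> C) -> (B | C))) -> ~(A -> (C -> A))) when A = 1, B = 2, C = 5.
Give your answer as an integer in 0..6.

~A = ~1 = 0
~A & B = 0 & 2 = 0
C & C = 5 & 5 = 5
B -> (C & C) = 2 -> 5 = 6
A | C = 1 | 5 = 5
(A | C) & B = 5 & 2 = 2
(B -> (C & C)) & ((A | C) & B) = 6 & 2 = 2
(~A & B) & ((B -> (C & C)) & ((A | C) & B)) = 0 & 2 = 0
~((~A & B) & ((B -> (C & C)) & ((A | C) & B))) = ~0 = 6
B & A = 2 & 1 = 1
(B & A) & B = 1 & 2 = 1
C -> C = 5 -> 5 = 6
B | C = 2 | 5 = 5
(C -> C) -> (B | C) = 6 -> 5 = 5
((B & A) & B) -> ((C -> C) -> (B | C)) = 1 -> 5 = 6
C -> A = 5 -> 1 = 1
A -> (C -> A) = 1 -> 1 = 6
~(A -> (C -> A)) = ~6 = 0
(((B & A) & B) -> ((C -> C) -> (B | C))) -> ~(A -> (C -> A)) = 6 -> 0 = 0
~((~A & B) & ((B -> (C & C)) & ((A | C) & B))) | ((((B & A) & B) -> ((C -> C) -> (B | C))) -> ~(A -> (C -> A))) = 6 | 0 = 6

6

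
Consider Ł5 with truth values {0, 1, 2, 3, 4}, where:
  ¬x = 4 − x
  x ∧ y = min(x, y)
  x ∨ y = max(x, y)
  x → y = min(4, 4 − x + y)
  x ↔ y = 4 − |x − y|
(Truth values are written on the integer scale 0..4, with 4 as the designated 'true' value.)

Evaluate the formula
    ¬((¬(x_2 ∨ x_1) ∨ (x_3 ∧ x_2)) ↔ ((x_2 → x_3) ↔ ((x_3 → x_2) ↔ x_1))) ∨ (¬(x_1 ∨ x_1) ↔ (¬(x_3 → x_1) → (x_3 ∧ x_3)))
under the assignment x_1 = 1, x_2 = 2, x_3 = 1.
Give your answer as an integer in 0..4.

x_2 ∨ x_1 = 2 ∨ 1 = 2
¬(x_2 ∨ x_1) = ¬2 = 2
x_3 ∧ x_2 = 1 ∧ 2 = 1
¬(x_2 ∨ x_1) ∨ (x_3 ∧ x_2) = 2 ∨ 1 = 2
x_2 → x_3 = 2 → 1 = 3
x_3 → x_2 = 1 → 2 = 4
(x_3 → x_2) ↔ x_1 = 4 ↔ 1 = 1
(x_2 → x_3) ↔ ((x_3 → x_2) ↔ x_1) = 3 ↔ 1 = 2
(¬(x_2 ∨ x_1) ∨ (x_3 ∧ x_2)) ↔ ((x_2 → x_3) ↔ ((x_3 → x_2) ↔ x_1)) = 2 ↔ 2 = 4
¬((¬(x_2 ∨ x_1) ∨ (x_3 ∧ x_2)) ↔ ((x_2 → x_3) ↔ ((x_3 → x_2) ↔ x_1))) = ¬4 = 0
x_1 ∨ x_1 = 1 ∨ 1 = 1
¬(x_1 ∨ x_1) = ¬1 = 3
x_3 → x_1 = 1 → 1 = 4
¬(x_3 → x_1) = ¬4 = 0
x_3 ∧ x_3 = 1 ∧ 1 = 1
¬(x_3 → x_1) → (x_3 ∧ x_3) = 0 → 1 = 4
¬(x_1 ∨ x_1) ↔ (¬(x_3 → x_1) → (x_3 ∧ x_3)) = 3 ↔ 4 = 3
¬((¬(x_2 ∨ x_1) ∨ (x_3 ∧ x_2)) ↔ ((x_2 → x_3) ↔ ((x_3 → x_2) ↔ x_1))) ∨ (¬(x_1 ∨ x_1) ↔ (¬(x_3 → x_1) → (x_3 ∧ x_3))) = 0 ∨ 3 = 3

3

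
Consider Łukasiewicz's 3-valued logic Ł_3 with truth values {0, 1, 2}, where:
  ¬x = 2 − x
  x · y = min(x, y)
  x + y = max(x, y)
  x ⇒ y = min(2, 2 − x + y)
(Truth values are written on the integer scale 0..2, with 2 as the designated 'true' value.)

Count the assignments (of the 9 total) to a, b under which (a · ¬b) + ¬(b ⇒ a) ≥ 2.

a = 0, b = 0 ↦ 0  <
a = 0, b = 1 ↦ 1  <
a = 0, b = 2 ↦ 2  ≥
a = 1, b = 0 ↦ 1  <
a = 1, b = 1 ↦ 1  <
a = 1, b = 2 ↦ 1  <
a = 2, b = 0 ↦ 2  ≥
a = 2, b = 1 ↦ 1  <
a = 2, b = 2 ↦ 0  <
So 2 of the 9 assignments meet the threshold.

2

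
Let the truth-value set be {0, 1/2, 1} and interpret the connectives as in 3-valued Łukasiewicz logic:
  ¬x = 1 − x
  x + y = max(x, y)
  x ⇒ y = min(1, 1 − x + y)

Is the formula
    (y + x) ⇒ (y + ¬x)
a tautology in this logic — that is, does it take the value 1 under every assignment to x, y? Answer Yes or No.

No

Counterexample: take x = 1, y = 0.
y + x = 0 + 1 = 1
¬x = ¬1 = 0
y + ¬x = 0 + 0 = 0
(y + x) ⇒ (y + ¬x) = 1 ⇒ 0 = 0
This gives 0 ≠ 1.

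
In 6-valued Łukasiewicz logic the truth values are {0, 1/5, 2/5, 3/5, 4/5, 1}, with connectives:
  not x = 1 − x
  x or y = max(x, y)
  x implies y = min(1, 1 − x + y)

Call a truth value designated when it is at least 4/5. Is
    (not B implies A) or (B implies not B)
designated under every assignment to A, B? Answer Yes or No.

At A = 3/5, B = 2/5, for instance:
not B = not 2/5 = 3/5
not B implies A = 3/5 implies 3/5 = 1
not B = not 2/5 = 3/5
B implies not B = 2/5 implies 3/5 = 1
(not B implies A) or (B implies not B) = 1 or 1 = 1
and checking the remaining 35 assignments likewise gives ≥ 4/5 in every case.

Yes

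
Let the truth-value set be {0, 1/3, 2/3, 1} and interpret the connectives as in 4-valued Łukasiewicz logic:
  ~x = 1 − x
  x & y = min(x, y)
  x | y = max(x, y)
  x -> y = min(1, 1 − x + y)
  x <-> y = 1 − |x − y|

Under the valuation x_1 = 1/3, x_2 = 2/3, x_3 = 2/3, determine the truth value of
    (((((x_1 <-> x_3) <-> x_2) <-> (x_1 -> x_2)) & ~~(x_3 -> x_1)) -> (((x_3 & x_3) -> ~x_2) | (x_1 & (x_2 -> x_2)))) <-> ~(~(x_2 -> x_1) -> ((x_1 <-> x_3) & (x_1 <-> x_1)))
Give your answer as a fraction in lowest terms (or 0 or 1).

0

x_1 <-> x_3 = 1/3 <-> 2/3 = 2/3
(x_1 <-> x_3) <-> x_2 = 2/3 <-> 2/3 = 1
x_1 -> x_2 = 1/3 -> 2/3 = 1
((x_1 <-> x_3) <-> x_2) <-> (x_1 -> x_2) = 1 <-> 1 = 1
x_3 -> x_1 = 2/3 -> 1/3 = 2/3
~(x_3 -> x_1) = ~2/3 = 1/3
~~(x_3 -> x_1) = ~1/3 = 2/3
(((x_1 <-> x_3) <-> x_2) <-> (x_1 -> x_2)) & ~~(x_3 -> x_1) = 1 & 2/3 = 2/3
x_3 & x_3 = 2/3 & 2/3 = 2/3
~x_2 = ~2/3 = 1/3
(x_3 & x_3) -> ~x_2 = 2/3 -> 1/3 = 2/3
x_2 -> x_2 = 2/3 -> 2/3 = 1
x_1 & (x_2 -> x_2) = 1/3 & 1 = 1/3
((x_3 & x_3) -> ~x_2) | (x_1 & (x_2 -> x_2)) = 2/3 | 1/3 = 2/3
((((x_1 <-> x_3) <-> x_2) <-> (x_1 -> x_2)) & ~~(x_3 -> x_1)) -> (((x_3 & x_3) -> ~x_2) | (x_1 & (x_2 -> x_2))) = 2/3 -> 2/3 = 1
x_2 -> x_1 = 2/3 -> 1/3 = 2/3
~(x_2 -> x_1) = ~2/3 = 1/3
x_1 <-> x_3 = 1/3 <-> 2/3 = 2/3
x_1 <-> x_1 = 1/3 <-> 1/3 = 1
(x_1 <-> x_3) & (x_1 <-> x_1) = 2/3 & 1 = 2/3
~(x_2 -> x_1) -> ((x_1 <-> x_3) & (x_1 <-> x_1)) = 1/3 -> 2/3 = 1
~(~(x_2 -> x_1) -> ((x_1 <-> x_3) & (x_1 <-> x_1))) = ~1 = 0
(((((x_1 <-> x_3) <-> x_2) <-> (x_1 -> x_2)) & ~~(x_3 -> x_1)) -> (((x_3 & x_3) -> ~x_2) | (x_1 & (x_2 -> x_2)))) <-> ~(~(x_2 -> x_1) -> ((x_1 <-> x_3) & (x_1 <-> x_1))) = 1 <-> 0 = 0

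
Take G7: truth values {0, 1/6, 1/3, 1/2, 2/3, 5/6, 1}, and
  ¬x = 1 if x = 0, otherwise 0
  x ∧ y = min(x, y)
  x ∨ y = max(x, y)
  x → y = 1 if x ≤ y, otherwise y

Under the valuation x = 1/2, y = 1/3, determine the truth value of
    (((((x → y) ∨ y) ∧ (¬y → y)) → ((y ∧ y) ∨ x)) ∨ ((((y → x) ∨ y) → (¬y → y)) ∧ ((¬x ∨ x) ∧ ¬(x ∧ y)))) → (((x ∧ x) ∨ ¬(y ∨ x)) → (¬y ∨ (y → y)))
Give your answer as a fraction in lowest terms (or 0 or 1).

1

x → y = 1/2 → 1/3 = 1/3
(x → y) ∨ y = 1/3 ∨ 1/3 = 1/3
¬y = ¬1/3 = 0
¬y → y = 0 → 1/3 = 1
((x → y) ∨ y) ∧ (¬y → y) = 1/3 ∧ 1 = 1/3
y ∧ y = 1/3 ∧ 1/3 = 1/3
(y ∧ y) ∨ x = 1/3 ∨ 1/2 = 1/2
(((x → y) ∨ y) ∧ (¬y → y)) → ((y ∧ y) ∨ x) = 1/3 → 1/2 = 1
y → x = 1/3 → 1/2 = 1
(y → x) ∨ y = 1 ∨ 1/3 = 1
¬y = ¬1/3 = 0
¬y → y = 0 → 1/3 = 1
((y → x) ∨ y) → (¬y → y) = 1 → 1 = 1
¬x = ¬1/2 = 0
¬x ∨ x = 0 ∨ 1/2 = 1/2
x ∧ y = 1/2 ∧ 1/3 = 1/3
¬(x ∧ y) = ¬1/3 = 0
(¬x ∨ x) ∧ ¬(x ∧ y) = 1/2 ∧ 0 = 0
(((y → x) ∨ y) → (¬y → y)) ∧ ((¬x ∨ x) ∧ ¬(x ∧ y)) = 1 ∧ 0 = 0
((((x → y) ∨ y) ∧ (¬y → y)) → ((y ∧ y) ∨ x)) ∨ ((((y → x) ∨ y) → (¬y → y)) ∧ ((¬x ∨ x) ∧ ¬(x ∧ y))) = 1 ∨ 0 = 1
x ∧ x = 1/2 ∧ 1/2 = 1/2
y ∨ x = 1/3 ∨ 1/2 = 1/2
¬(y ∨ x) = ¬1/2 = 0
(x ∧ x) ∨ ¬(y ∨ x) = 1/2 ∨ 0 = 1/2
¬y = ¬1/3 = 0
y → y = 1/3 → 1/3 = 1
¬y ∨ (y → y) = 0 ∨ 1 = 1
((x ∧ x) ∨ ¬(y ∨ x)) → (¬y ∨ (y → y)) = 1/2 → 1 = 1
(((((x → y) ∨ y) ∧ (¬y → y)) → ((y ∧ y) ∨ x)) ∨ ((((y → x) ∨ y) → (¬y → y)) ∧ ((¬x ∨ x) ∧ ¬(x ∧ y)))) → (((x ∧ x) ∨ ¬(y ∨ x)) → (¬y ∨ (y → y))) = 1 → 1 = 1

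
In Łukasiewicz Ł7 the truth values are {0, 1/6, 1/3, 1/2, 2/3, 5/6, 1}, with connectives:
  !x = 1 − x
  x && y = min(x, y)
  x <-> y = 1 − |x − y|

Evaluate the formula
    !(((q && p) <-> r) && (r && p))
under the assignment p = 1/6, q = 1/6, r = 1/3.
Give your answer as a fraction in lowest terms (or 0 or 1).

5/6

q && p = 1/6 && 1/6 = 1/6
(q && p) <-> r = 1/6 <-> 1/3 = 5/6
r && p = 1/3 && 1/6 = 1/6
((q && p) <-> r) && (r && p) = 5/6 && 1/6 = 1/6
!(((q && p) <-> r) && (r && p)) = !1/6 = 5/6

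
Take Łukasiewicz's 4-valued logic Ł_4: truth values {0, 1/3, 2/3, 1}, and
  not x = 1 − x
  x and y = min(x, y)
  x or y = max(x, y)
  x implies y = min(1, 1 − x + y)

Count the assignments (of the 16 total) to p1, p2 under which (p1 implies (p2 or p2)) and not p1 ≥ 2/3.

8

p1 = 0, p2 = 0 ↦ 1  ≥
p1 = 0, p2 = 1/3 ↦ 1  ≥
p1 = 0, p2 = 2/3 ↦ 1  ≥
p1 = 0, p2 = 1 ↦ 1  ≥
p1 = 1/3, p2 = 0 ↦ 2/3  ≥
p1 = 1/3, p2 = 1/3 ↦ 2/3  ≥
p1 = 1/3, p2 = 2/3 ↦ 2/3  ≥
p1 = 1/3, p2 = 1 ↦ 2/3  ≥
p1 = 2/3, p2 = 0 ↦ 1/3  <
p1 = 2/3, p2 = 1/3 ↦ 1/3  <
p1 = 2/3, p2 = 2/3 ↦ 1/3  <
p1 = 2/3, p2 = 1 ↦ 1/3  <
p1 = 1, p2 = 0 ↦ 0  <
p1 = 1, p2 = 1/3 ↦ 0  <
p1 = 1, p2 = 2/3 ↦ 0  <
p1 = 1, p2 = 1 ↦ 0  <
So 8 of the 16 assignments meet the threshold.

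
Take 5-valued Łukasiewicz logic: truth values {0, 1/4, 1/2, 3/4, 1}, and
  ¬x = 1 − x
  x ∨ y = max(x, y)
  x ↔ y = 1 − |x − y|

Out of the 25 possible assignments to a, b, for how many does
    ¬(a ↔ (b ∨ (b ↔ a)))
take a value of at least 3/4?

value 1: 3 assignments (counts)
value 3/4: 5 assignments (counts)
value 1/2: 8 assignments
value 1/4: 6 assignments
value 0: 3 assignments
So 8 of the 25 assignments meet the threshold.

8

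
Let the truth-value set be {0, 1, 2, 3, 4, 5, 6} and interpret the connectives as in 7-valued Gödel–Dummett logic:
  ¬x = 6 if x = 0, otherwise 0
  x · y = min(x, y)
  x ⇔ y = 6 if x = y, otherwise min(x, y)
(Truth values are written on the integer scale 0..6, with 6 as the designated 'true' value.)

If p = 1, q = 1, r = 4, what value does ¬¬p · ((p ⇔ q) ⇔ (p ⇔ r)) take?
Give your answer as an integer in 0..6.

¬p = ¬1 = 0
¬¬p = ¬0 = 6
p ⇔ q = 1 ⇔ 1 = 6
p ⇔ r = 1 ⇔ 4 = 1
(p ⇔ q) ⇔ (p ⇔ r) = 6 ⇔ 1 = 1
¬¬p · ((p ⇔ q) ⇔ (p ⇔ r)) = 6 · 1 = 1

1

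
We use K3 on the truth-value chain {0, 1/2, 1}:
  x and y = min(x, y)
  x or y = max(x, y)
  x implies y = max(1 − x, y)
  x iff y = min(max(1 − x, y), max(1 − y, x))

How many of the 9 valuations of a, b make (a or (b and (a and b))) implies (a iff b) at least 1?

a = 0, b = 0 ↦ 1  ≥
a = 0, b = 1/2 ↦ 1  ≥
a = 0, b = 1 ↦ 1  ≥
a = 1/2, b = 0 ↦ 1/2  <
a = 1/2, b = 1/2 ↦ 1/2  <
a = 1/2, b = 1 ↦ 1/2  <
a = 1, b = 0 ↦ 0  <
a = 1, b = 1/2 ↦ 1/2  <
a = 1, b = 1 ↦ 1  ≥
So 4 of the 9 assignments meet the threshold.

4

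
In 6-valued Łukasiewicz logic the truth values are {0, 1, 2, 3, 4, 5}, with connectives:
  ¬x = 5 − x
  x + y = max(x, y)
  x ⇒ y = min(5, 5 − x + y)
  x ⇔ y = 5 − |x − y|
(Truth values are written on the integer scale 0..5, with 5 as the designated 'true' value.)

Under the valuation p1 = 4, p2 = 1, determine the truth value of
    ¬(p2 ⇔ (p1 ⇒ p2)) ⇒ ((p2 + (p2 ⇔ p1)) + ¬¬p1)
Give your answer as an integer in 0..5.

p1 ⇒ p2 = 4 ⇒ 1 = 2
p2 ⇔ (p1 ⇒ p2) = 1 ⇔ 2 = 4
¬(p2 ⇔ (p1 ⇒ p2)) = ¬4 = 1
p2 ⇔ p1 = 1 ⇔ 4 = 2
p2 + (p2 ⇔ p1) = 1 + 2 = 2
¬p1 = ¬4 = 1
¬¬p1 = ¬1 = 4
(p2 + (p2 ⇔ p1)) + ¬¬p1 = 2 + 4 = 4
¬(p2 ⇔ (p1 ⇒ p2)) ⇒ ((p2 + (p2 ⇔ p1)) + ¬¬p1) = 1 ⇒ 4 = 5

5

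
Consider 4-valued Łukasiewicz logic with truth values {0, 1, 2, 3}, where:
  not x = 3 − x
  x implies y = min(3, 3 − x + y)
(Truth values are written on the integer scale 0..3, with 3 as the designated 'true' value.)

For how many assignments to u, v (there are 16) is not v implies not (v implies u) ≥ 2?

u = 0, v = 0 ↦ 0  <
u = 0, v = 1 ↦ 2  ≥
u = 0, v = 2 ↦ 3  ≥
u = 0, v = 3 ↦ 3  ≥
u = 1, v = 0 ↦ 0  <
u = 1, v = 1 ↦ 1  <
u = 1, v = 2 ↦ 3  ≥
u = 1, v = 3 ↦ 3  ≥
u = 2, v = 0 ↦ 0  <
u = 2, v = 1 ↦ 1  <
u = 2, v = 2 ↦ 2  ≥
u = 2, v = 3 ↦ 3  ≥
u = 3, v = 0 ↦ 0  <
u = 3, v = 1 ↦ 1  <
u = 3, v = 2 ↦ 2  ≥
u = 3, v = 3 ↦ 3  ≥
So 9 of the 16 assignments meet the threshold.

9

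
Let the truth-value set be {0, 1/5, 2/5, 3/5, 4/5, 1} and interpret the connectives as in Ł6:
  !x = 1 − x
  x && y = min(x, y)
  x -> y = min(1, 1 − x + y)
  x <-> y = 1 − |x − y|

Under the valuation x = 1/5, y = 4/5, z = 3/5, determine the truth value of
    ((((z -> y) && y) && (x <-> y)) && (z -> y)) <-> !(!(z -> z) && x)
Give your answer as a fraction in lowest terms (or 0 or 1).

2/5

z -> y = 3/5 -> 4/5 = 1
(z -> y) && y = 1 && 4/5 = 4/5
x <-> y = 1/5 <-> 4/5 = 2/5
((z -> y) && y) && (x <-> y) = 4/5 && 2/5 = 2/5
z -> y = 3/5 -> 4/5 = 1
(((z -> y) && y) && (x <-> y)) && (z -> y) = 2/5 && 1 = 2/5
z -> z = 3/5 -> 3/5 = 1
!(z -> z) = !1 = 0
!(z -> z) && x = 0 && 1/5 = 0
!(!(z -> z) && x) = !0 = 1
((((z -> y) && y) && (x <-> y)) && (z -> y)) <-> !(!(z -> z) && x) = 2/5 <-> 1 = 2/5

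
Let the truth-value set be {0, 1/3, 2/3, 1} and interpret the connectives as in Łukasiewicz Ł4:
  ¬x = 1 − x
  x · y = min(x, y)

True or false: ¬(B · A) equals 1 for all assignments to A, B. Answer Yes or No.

No

Counterexample: take A = 1/3, B = 1/3.
B · A = 1/3 · 1/3 = 1/3
¬(B · A) = ¬1/3 = 2/3
This gives 2/3 ≠ 1.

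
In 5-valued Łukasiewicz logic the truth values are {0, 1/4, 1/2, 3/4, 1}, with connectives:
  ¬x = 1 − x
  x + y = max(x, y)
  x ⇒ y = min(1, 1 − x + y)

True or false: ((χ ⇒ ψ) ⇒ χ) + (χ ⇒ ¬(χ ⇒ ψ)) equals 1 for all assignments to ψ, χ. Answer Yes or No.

Counterexample: take ψ = 1/4, χ = 1/4.
χ ⇒ ψ = 1/4 ⇒ 1/4 = 1
(χ ⇒ ψ) ⇒ χ = 1 ⇒ 1/4 = 1/4
χ ⇒ ψ = 1/4 ⇒ 1/4 = 1
¬(χ ⇒ ψ) = ¬1 = 0
χ ⇒ ¬(χ ⇒ ψ) = 1/4 ⇒ 0 = 3/4
((χ ⇒ ψ) ⇒ χ) + (χ ⇒ ¬(χ ⇒ ψ)) = 1/4 + 3/4 = 3/4
This gives 3/4 ≠ 1.

No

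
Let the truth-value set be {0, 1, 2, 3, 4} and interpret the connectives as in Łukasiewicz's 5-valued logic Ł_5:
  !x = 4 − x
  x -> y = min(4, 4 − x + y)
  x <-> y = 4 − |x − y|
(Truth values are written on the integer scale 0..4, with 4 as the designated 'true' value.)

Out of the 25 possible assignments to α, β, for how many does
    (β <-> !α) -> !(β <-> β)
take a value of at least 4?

value 4: 2 assignments (counts)
value 3: 4 assignments
value 2: 6 assignments
value 1: 8 assignments
value 0: 5 assignments
So 2 of the 25 assignments meet the threshold.

2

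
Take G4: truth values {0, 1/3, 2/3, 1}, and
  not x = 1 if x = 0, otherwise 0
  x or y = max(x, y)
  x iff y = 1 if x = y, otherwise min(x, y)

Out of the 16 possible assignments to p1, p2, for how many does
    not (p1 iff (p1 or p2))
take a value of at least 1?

p1 = 0, p2 = 0 ↦ 0  <
p1 = 0, p2 = 1/3 ↦ 1  ≥
p1 = 0, p2 = 2/3 ↦ 1  ≥
p1 = 0, p2 = 1 ↦ 1  ≥
p1 = 1/3, p2 = 0 ↦ 0  <
p1 = 1/3, p2 = 1/3 ↦ 0  <
p1 = 1/3, p2 = 2/3 ↦ 0  <
p1 = 1/3, p2 = 1 ↦ 0  <
p1 = 2/3, p2 = 0 ↦ 0  <
p1 = 2/3, p2 = 1/3 ↦ 0  <
p1 = 2/3, p2 = 2/3 ↦ 0  <
p1 = 2/3, p2 = 1 ↦ 0  <
p1 = 1, p2 = 0 ↦ 0  <
p1 = 1, p2 = 1/3 ↦ 0  <
p1 = 1, p2 = 2/3 ↦ 0  <
p1 = 1, p2 = 1 ↦ 0  <
So 3 of the 16 assignments meet the threshold.

3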